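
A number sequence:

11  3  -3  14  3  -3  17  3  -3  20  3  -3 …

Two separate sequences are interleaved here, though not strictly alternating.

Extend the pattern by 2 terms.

23, 3

Positions follow the repeating pattern ABB; grouping by letter gives 2 tracks.
Stream A = 11, 14, 17, 20: arithmetic with common difference +3.
Stream B = 3, -3, 3, -3, 3, -3, 3, -3: alternating ±3.
Position 13 falls in stream A as its term 5, giving 23.
The 14th slot belongs to stream B; its 9th term is 3.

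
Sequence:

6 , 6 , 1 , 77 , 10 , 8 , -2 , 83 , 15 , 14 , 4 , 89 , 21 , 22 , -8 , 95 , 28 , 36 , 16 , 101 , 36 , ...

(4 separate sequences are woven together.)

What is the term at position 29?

55

The terms cycle through 4 interleaved subsequences.
Track A: 6, 10, 15, 21, 28, 36 (triangular numbers n(n+1)/2 for n = 3, 4, …).
Track B: 6, 8, 14, 22, 36 (Fibonacci-style (each term is the sum of the two before it)).
Track C: 1, -2, 4, -8, 16 (geometric with ratio -2).
Track D: 77, 83, 89, 95, 101 (adding 6 each time).
Position 29 falls in track A as its term 8, giving 55.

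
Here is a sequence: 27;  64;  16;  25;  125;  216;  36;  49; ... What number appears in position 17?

The slot pattern repeats as AABB (period 4), so there are 2 interleaved tracks.
Stream A is 27, 64, 125, 216, which is consecutive cubes n³ from n = 3.
Stream B is 16, 25, 36, 49, which is consecutive squares n² from n = 4.
Term 17 comes from stream A (its 9th entry): 1331.

1331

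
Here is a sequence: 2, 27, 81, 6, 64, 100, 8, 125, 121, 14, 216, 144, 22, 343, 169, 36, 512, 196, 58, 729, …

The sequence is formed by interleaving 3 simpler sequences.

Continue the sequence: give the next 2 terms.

Taking every 3rd term gives 3 separate tracks.
Track A = 2, 6, 8, 14, 22, 36, 58: each term equals the sum of the previous two.
Track B = 27, 64, 125, 216, 343, 512, 729: the cubes 3³, 4³, 5³, ….
Track C = 81, 100, 121, 144, 169, 196: perfect squares starting at 9².
Position 21 falls in track C as its term 7, giving 225.
Position 22 → track A, term 8 = 94.

225, 94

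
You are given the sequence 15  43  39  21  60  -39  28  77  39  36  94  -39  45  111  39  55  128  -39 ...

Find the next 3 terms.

66, 145, 39

Taking every 3rd term gives 3 separate tracks.
Subsequence A: 15, 21, 28, 36, 45, 55 — triangular numbers starting at T_5.
Subsequence B: 43, 60, 77, 94, 111, 128 — arithmetic with common difference +17.
Subsequence C: 39, -39, 39, -39, 39, -39 — alternating ±39.
Position 19 → subsequence A, term 7 = 66.
The 20th slot belongs to subsequence B; its 7th term is 145.
Term 21 comes from subsequence C (its 7th entry): 39.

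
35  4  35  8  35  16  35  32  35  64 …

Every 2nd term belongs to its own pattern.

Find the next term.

Split by position mod 2 into 2 tracks.
Stream A: 35, 35, 35, 35, 35 (the constant sequence 35).
Stream B: 4, 8, 16, 32, 64 (powers 2^2, 2^3, 2^4, …).
Position 11 → stream A, term 6 = 35.

35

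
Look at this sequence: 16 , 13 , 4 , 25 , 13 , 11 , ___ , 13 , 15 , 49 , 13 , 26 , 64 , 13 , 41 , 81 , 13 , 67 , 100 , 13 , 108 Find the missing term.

The terms cycle through 3 interleaved subsequences.
Track A is 16, 25, ?, 49, 64, 81, 100, which is consecutive squares n² from n = 4.
Track B is 13, 13, 13, 13, 13, 13, 13, which is constant 13.
Track C is 4, 11, 15, 26, 41, 67, 108, which is a Fibonacci-like recurrence a_n = a_{n-1} + a_{n-2}.
So the missing entry in track A is 36.

36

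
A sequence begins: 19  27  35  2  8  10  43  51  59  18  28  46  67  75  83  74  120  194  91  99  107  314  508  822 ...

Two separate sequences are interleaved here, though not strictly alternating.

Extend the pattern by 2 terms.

The slot pattern repeats as AAABBB (period 6), so there are 2 interleaved tracks.
Stream A: 19, 27, 35, 43, 51, 59, 67, 75, 83, 91, 99, 107 — linear: a_n = 11 + 8·n.
Stream B: 2, 8, 10, 18, 28, 46, 74, 120, 194, 314, 508, 822 — each term equals the sum of the previous two.
Position 25 falls in stream A as its term 13, giving 115.
Term 26 comes from stream A (its 14th entry): 123.

115, 123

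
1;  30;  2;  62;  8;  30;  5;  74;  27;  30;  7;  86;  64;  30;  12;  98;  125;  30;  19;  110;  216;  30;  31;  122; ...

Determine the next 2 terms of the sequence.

343, 30

Split by position mod 4 into 4 tracks.
Track A is 1, 8, 27, 64, 125, 216, which is the cubes 1³, 2³, 3³, ….
Track B is 30, 30, 30, 30, 30, 30, which is always 30.
Track C is 2, 5, 7, 12, 19, 31, which is each term equals the sum of the previous two.
Track D is 62, 74, 86, 98, 110, 122, which is arithmetic with common difference +12.
Position 25 → track A, term 7 = 343.
The 26th slot belongs to track B; its 7th term is 30.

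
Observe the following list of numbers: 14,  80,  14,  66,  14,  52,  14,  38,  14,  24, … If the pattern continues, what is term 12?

10

Odd-indexed and even-indexed terms follow separate rules.
Track A: 14, 14, 14, 14, 14 (constant 14).
Track B: 80, 66, 52, 38, 24 (subtracting 14 each time).
Position 12 falls in track B as its term 6, giving 10.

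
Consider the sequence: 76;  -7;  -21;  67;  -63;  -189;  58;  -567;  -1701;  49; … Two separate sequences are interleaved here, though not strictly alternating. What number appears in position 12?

-15309

Reading positions in blocks of 3 reveals the pattern ABB — 2 tracks woven together.
Subsequence A is 76, 67, 58, 49, which is linear: a_n = 85 − 9·n.
Subsequence B is -7, -21, -63, -189, -567, -1701, which is geometric, ×3 each step.
Term 12 comes from subsequence B (its 8th entry): -15309.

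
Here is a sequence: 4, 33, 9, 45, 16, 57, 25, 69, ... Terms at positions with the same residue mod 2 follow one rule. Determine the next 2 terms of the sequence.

Taking every 2nd term gives 2 separate tracks.
Track A: 4, 9, 16, 25. Perfect squares starting at 2².
Track B: 33, 45, 57, 69. Arithmetic with common difference +12.
The 9th slot belongs to track A; its 5th term is 36.
The 10th slot belongs to track B; its 5th term is 81.

36, 81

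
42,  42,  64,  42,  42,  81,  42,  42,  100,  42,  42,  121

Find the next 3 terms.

Reading positions in blocks of 3 reveals the pattern AAB — 2 tracks woven together.
Track A is 42, 42, 42, 42, 42, 42, 42, 42, which is the constant sequence 42.
Track B is 64, 81, 100, 121, which is consecutive squares n² from n = 8.
Position 13 → track A, term 9 = 42.
Position 14 falls in track A as its term 10, giving 42.
Position 15 → track B, term 5 = 144.

42, 42, 144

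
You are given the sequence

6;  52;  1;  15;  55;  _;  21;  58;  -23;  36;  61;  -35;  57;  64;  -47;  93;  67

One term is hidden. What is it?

Split by position mod 3: positions 1, 4, 7, … form one track, and each other residue class forms its own.
Track A: 6, 15, 21, 36, 57, 93 — each term equals the sum of the previous two.
Track B: 52, 55, 58, 61, 64, 67 — adding 3 each time.
Track C: 1, ?, -23, -35, -47 — arithmetic with common difference −12.
Filling track C at index 2 by its rule yields -11.

-11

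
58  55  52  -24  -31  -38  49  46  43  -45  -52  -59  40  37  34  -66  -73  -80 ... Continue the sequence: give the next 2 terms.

31, 28

Positions follow the repeating pattern AAABBB; grouping by letter gives 2 tracks.
Track A: 58, 55, 52, 49, 46, 43, 40, 37, 34 — linear: a_n = 61 − 3·n.
Track B: -24, -31, -38, -45, -52, -59, -66, -73, -80 — subtracting 7 each time.
The 19th slot belongs to track A; its 10th term is 31.
Term 20 comes from track A (its 11th entry): 28.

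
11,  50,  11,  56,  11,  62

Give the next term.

11

Split by position mod 2 into 2 tracks.
Subsequence A: 11, 11, 11. Always 11.
Subsequence B: 50, 56, 62. Arithmetic, step +6.
Term 7 comes from subsequence A (its 4th entry): 11.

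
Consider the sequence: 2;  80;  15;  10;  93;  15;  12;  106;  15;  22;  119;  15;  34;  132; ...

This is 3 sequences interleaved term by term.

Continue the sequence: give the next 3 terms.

Split by position mod 3 into 3 tracks.
Stream A: 2, 10, 12, 22, 34. Fibonacci-style (each term is the sum of the two before it).
Stream B: 80, 93, 106, 119, 132. Linear: a_n = 67 + 13·n.
Stream C: 15, 15, 15, 15. Always 15.
The 15th slot belongs to stream C; its 5th term is 15.
Position 16 → stream A, term 6 = 56.
The 17th slot belongs to stream B; its 6th term is 145.

15, 56, 145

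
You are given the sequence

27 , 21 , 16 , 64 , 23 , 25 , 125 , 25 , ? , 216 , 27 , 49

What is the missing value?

Split by position mod 3 into 3 tracks.
Track A: 27, 64, 125, 216. The cubes 3³, 4³, 5³, ….
Track B: 21, 23, 25, 27. Arithmetic with common difference +2.
Track C: 16, 25, ?, 49. The squares 4², 5², 6², ….
Track C's pattern makes the blank 36.

36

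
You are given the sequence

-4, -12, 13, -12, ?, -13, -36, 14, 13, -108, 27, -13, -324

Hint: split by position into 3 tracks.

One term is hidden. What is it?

1

Taking every 3rd term gives 3 separate tracks.
Stream A is -4, -12, -36, -108, -324, which is geometric with ratio 3.
Stream B is -12, ?, 14, 27, which is adding 13 each time.
Stream C is 13, -13, 13, -13, which is alternating ±13.
Stream B's pattern makes the blank 1.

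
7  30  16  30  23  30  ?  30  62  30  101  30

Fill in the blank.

39

The terms cycle through 2 interleaved subsequences.
Track A: 7, 16, 23, ?, 62, 101. Each term equals the sum of the previous two.
Track B: 30, 30, 30, 30, 30, 30. Constant 30.
The gap is track A's term 4; the rule gives 39.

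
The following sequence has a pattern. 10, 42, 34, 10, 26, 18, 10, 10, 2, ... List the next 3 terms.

Reading positions in blocks of 3 reveals the pattern ABB — 2 tracks woven together.
Stream A is 10, 10, 10, which is the constant sequence 10.
Stream B is 42, 34, 26, 18, 10, 2, which is linear: a_n = 50 − 8·n.
The 10th slot belongs to stream A; its 4th term is 10.
Position 11 → stream B, term 7 = -6.
Position 12 → stream B, term 8 = -14.

10, -6, -14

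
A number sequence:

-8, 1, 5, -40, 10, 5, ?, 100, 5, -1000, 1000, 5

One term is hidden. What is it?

Split by position mod 3 into 3 tracks.
Track A: -8, -40, ?, -1000 — multiplying by 5 each time.
Track B: 1, 10, 100, 1000 — powers of 10.
Track C: 5, 5, 5, 5 — always 5.
Filling track A at index 3 by its rule yields -200.

-200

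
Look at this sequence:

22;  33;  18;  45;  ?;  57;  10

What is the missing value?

Split by position mod 2 into 2 tracks.
Subsequence A: 22, 18, ?, 10 (arithmetic with common difference −4).
Subsequence B: 33, 45, 57 (arithmetic, step +12).
The gap is subsequence A's term 3; the rule gives 14.

14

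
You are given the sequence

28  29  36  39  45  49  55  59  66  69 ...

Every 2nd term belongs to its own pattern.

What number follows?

78

The terms cycle through 2 interleaved subsequences.
Subsequence A is 28, 36, 45, 55, 66, which is the triangular numbers T_7, T_8, ….
Subsequence B is 29, 39, 49, 59, 69, which is adding 10 each time.
The 11th slot belongs to subsequence A; its 6th term is 78.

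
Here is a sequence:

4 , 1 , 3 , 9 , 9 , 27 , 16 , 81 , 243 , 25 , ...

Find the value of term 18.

Reading positions in blocks of 3 reveals the pattern ABB — 2 tracks woven together.
Subsequence A is 4, 9, 16, 25, which is perfect squares starting at 2².
Subsequence B is 1, 3, 9, 27, 81, 243, which is geometric with ratio 3.
The 18th slot belongs to subsequence B; its 12th term is 177147.

177147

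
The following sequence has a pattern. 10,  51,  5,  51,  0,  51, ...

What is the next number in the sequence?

-5

Positions 1, 3, 5, … form one subsequence and positions 2, 4, 6, … form another.
Track A: 10, 5, 0. Arithmetic with common difference −5.
Track B: 51, 51, 51. Always 51.
Position 7 → track A, term 4 = -5.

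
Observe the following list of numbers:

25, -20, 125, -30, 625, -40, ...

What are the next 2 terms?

Positions 1, 3, 5, … form one subsequence and positions 2, 4, 6, … form another.
Subsequence A: 25, 125, 625 (powers 5^2, 5^3, 5^4, …).
Subsequence B: -20, -30, -40 (linear: a_n = -10 − 10·n).
Term 7 comes from subsequence A (its 4th entry): 3125.
Position 8 falls in subsequence B as its term 4, giving -50.

3125, -50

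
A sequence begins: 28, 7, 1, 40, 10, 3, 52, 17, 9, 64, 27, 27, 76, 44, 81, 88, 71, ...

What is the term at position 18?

Split by position mod 3: positions 1, 4, 7, … form one track, and each other residue class forms its own.
Track A: 28, 40, 52, 64, 76, 88. Arithmetic with common difference +12.
Track B: 7, 10, 17, 27, 44, 71. Fibonacci-style (each term is the sum of the two before it).
Track C: 1, 3, 9, 27, 81. Powers 3^0, 3^1, 3^2, ….
Term 18 comes from track C (its 6th entry): 243.

243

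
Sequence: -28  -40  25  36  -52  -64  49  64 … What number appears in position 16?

144

Reading positions in blocks of 4 reveals the pattern AABB — 2 tracks woven together.
Track A: -28, -40, -52, -64. Arithmetic with common difference −12.
Track B: 25, 36, 49, 64. Perfect squares starting at 5².
The 16th slot belongs to track B; its 8th term is 144.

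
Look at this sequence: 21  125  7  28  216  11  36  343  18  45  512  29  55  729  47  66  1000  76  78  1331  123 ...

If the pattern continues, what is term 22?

91

Split by position mod 3 into 3 tracks.
Track A: 21, 28, 36, 45, 55, 66, 78 (the triangular numbers T_6, T_7, …).
Track B: 125, 216, 343, 512, 729, 1000, 1331 (the cubes 5³, 6³, 7³, …).
Track C: 7, 11, 18, 29, 47, 76, 123 (a Fibonacci-like recurrence a_n = a_{n-1} + a_{n-2}).
Term 22 comes from track A (its 8th entry): 91.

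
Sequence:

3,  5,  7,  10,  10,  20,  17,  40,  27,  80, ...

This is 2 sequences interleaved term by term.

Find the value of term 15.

Positions 1, 3, 5, … form one subsequence and positions 2, 4, 6, … form another.
Stream A: 3, 7, 10, 17, 27 — a Fibonacci-like recurrence a_n = a_{n-1} + a_{n-2}.
Stream B: 5, 10, 20, 40, 80 — geometric with ratio 2.
The 15th slot belongs to stream A; its 8th term is 115.

115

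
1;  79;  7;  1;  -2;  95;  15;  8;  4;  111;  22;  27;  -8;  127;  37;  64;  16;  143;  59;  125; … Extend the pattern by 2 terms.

Split by position mod 4 into 4 tracks.
Subsequence A: 1, -2, 4, -8, 16 — a geometric progression (common ratio -2).
Subsequence B: 79, 95, 111, 127, 143 — arithmetic, step +16.
Subsequence C: 7, 15, 22, 37, 59 — a Fibonacci-like recurrence a_n = a_{n-1} + a_{n-2}.
Subsequence D: 1, 8, 27, 64, 125 — consecutive cubes n³ from n = 1.
The 21st slot belongs to subsequence A; its 6th term is -32.
The 22nd slot belongs to subsequence B; its 6th term is 159.

-32, 159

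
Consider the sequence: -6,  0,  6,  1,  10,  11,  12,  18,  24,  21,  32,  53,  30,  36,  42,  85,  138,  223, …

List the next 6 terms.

48, 54, 60, 361, 584, 945

Reading positions in blocks of 6 reveals the pattern AAABBB — 2 tracks woven together.
Stream A: -6, 0, 6, 12, 18, 24, 30, 36, 42. Linear: a_n = -12 + 6·n.
Stream B: 1, 10, 11, 21, 32, 53, 85, 138, 223. Fibonacci-style (each term is the sum of the two before it).
Term 19 comes from stream A (its 10th entry): 48.
Position 20 → stream A, term 11 = 54.
Position 21 falls in stream A as its term 12, giving 60.
Position 22 falls in stream B as its term 10, giving 361.
Term 23 comes from stream B (its 11th entry): 584.
The 24th slot belongs to stream B; its 12th term is 945.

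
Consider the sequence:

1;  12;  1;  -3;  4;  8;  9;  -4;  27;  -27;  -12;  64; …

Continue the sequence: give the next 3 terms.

Split by position mod 3: positions 1, 4, 7, … form one track, and each other residue class forms its own.
Stream A = 1, -3, 9, -27: a geometric progression (common ratio -3).
Stream B = 12, 4, -4, -12: linear: a_n = 20 − 8·n.
Stream C = 1, 8, 27, 64: the cubes 1³, 2³, 3³, ….
Position 13 falls in stream A as its term 5, giving 81.
The 14th slot belongs to stream B; its 5th term is -20.
Term 15 comes from stream C (its 5th entry): 125.

81, -20, 125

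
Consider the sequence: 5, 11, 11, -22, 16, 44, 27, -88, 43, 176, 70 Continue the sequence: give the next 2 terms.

Split by position mod 2 into 2 tracks.
Stream A: 5, 11, 16, 27, 43, 70 — a Fibonacci-like recurrence a_n = a_{n-1} + a_{n-2}.
Stream B: 11, -22, 44, -88, 176 — geometric with ratio -2.
Term 12 comes from stream B (its 6th entry): -352.
Position 13 falls in stream A as its term 7, giving 113.

-352, 113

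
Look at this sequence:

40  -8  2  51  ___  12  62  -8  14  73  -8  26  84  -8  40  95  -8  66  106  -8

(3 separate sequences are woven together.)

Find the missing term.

Split by position mod 3 into 3 tracks.
Track A: 40, 51, 62, 73, 84, 95, 106. Adding 11 each time.
Track B: -8, ?, -8, -8, -8, -8, -8. Always -8.
Track C: 2, 12, 14, 26, 40, 66. A Fibonacci-like recurrence a_n = a_{n-1} + a_{n-2}.
So the missing entry in track B is -8.

-8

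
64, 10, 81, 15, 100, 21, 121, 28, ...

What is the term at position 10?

The terms cycle through 2 interleaved subsequences.
Stream A: 64, 81, 100, 121 (the squares 8², 9², 10², …).
Stream B: 10, 15, 21, 28 (the triangular numbers T_4, T_5, …).
Term 10 comes from stream B (its 5th entry): 36.

36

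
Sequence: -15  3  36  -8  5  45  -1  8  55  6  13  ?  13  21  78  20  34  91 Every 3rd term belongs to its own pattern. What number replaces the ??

66

Taking every 3rd term gives 3 separate tracks.
Subsequence A is -15, -8, -1, 6, 13, 20, which is arithmetic with common difference +7.
Subsequence B is 3, 5, 8, 13, 21, 34, which is Fibonacci-style (each term is the sum of the two before it).
Subsequence C is 36, 45, 55, ?, 78, 91, which is the triangular numbers T_8, T_9, ….
Filling subsequence C at index 4 by its rule yields 66.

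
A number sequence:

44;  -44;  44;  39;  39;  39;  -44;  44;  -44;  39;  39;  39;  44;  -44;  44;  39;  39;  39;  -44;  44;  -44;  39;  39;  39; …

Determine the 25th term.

44

Positions follow the repeating pattern AAABBB; grouping by letter gives 2 tracks.
Subsequence A: 44, -44, 44, -44, 44, -44, 44, -44, 44, -44, 44, -44 (the oscillation 44·(−1)^(n+1)).
Subsequence B: 39, 39, 39, 39, 39, 39, 39, 39, 39, 39, 39, 39 (always 39).
Position 25 → subsequence A, term 13 = 44.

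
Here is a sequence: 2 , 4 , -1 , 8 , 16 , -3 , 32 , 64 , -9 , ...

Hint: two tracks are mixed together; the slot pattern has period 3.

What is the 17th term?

The slot pattern repeats as AAB (period 3), so there are 2 interleaved tracks.
Stream A: 2, 4, 8, 16, 32, 64 — powers 2^1, 2^2, 2^3, ….
Stream B: -1, -3, -9 — a geometric progression (common ratio 3).
Term 17 comes from stream A (its 12th entry): 4096.

4096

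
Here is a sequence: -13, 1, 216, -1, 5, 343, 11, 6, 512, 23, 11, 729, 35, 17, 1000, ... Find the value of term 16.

Taking every 3rd term gives 3 separate tracks.
Stream A is -13, -1, 11, 23, 35, which is linear: a_n = -25 + 12·n.
Stream B is 1, 5, 6, 11, 17, which is Fibonacci-style (each term is the sum of the two before it).
Stream C is 216, 343, 512, 729, 1000, which is the cubes 6³, 7³, 8³, ….
Position 16 falls in stream A as its term 6, giving 47.

47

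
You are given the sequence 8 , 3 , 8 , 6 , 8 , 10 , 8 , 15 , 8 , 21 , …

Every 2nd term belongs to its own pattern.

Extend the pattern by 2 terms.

The terms cycle through 2 interleaved subsequences.
Track A: 8, 8, 8, 8, 8. Always 8.
Track B: 3, 6, 10, 15, 21. The triangular numbers T_2, T_3, ….
Position 11 falls in track A as its term 6, giving 8.
The 12th slot belongs to track B; its 6th term is 28.

8, 28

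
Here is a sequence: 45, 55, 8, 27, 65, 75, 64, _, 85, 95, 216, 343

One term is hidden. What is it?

Positions follow the repeating pattern AABB; grouping by letter gives 2 tracks.
Track A: 45, 55, 65, 75, 85, 95 — adding 10 each time.
Track B: 8, 27, 64, ?, 216, 343 — perfect cubes starting at 2³.
Filling track B at index 4 by its rule yields 125.

125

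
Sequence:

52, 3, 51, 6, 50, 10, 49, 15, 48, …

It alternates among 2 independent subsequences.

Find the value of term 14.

Split by position mod 2 into 2 tracks.
Track A = 52, 51, 50, 49, 48: linear: a_n = 53 − n.
Track B = 3, 6, 10, 15: the triangular numbers T_2, T_3, ….
The 14th slot belongs to track B; its 7th term is 36.

36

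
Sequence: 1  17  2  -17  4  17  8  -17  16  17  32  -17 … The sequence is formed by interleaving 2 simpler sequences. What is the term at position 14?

17

Positions 1, 3, 5, … form one subsequence and positions 2, 4, 6, … form another.
Stream A: 1, 2, 4, 8, 16, 32 — powers 2^0, 2^1, 2^2, ….
Stream B: 17, -17, 17, -17, 17, -17 — oscillating between 17 and -17.
The 14th slot belongs to stream B; its 7th term is 17.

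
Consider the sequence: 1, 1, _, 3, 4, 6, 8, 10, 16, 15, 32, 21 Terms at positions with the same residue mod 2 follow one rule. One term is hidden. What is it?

2

Split by position mod 2 into 2 tracks.
Track A = 1, ?, 4, 8, 16, 32: successive powers of 2.
Track B = 1, 3, 6, 10, 15, 21: triangular numbers starting at T_1.
Track A's pattern makes the blank 2.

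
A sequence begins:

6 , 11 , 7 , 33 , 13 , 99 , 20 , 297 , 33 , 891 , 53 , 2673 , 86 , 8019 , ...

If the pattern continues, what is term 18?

Taking every 2nd term gives 2 separate tracks.
Stream A: 6, 7, 13, 20, 33, 53, 86 (Fibonacci-style (each term is the sum of the two before it)).
Stream B: 11, 33, 99, 297, 891, 2673, 8019 (geometric with ratio 3).
Position 18 falls in stream B as its term 9, giving 72171.

72171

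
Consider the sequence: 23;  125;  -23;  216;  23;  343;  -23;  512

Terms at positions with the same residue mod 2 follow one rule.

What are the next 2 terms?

Taking every 2nd term gives 2 separate tracks.
Track A: 23, -23, 23, -23 — the oscillation 23·(−1)^(n+1).
Track B: 125, 216, 343, 512 — perfect cubes starting at 5³.
Position 9 falls in track A as its term 5, giving 23.
The 10th slot belongs to track B; its 5th term is 729.

23, 729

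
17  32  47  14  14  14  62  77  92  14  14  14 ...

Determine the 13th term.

107

Positions follow the repeating pattern AAABBB; grouping by letter gives 2 tracks.
Track A is 17, 32, 47, 62, 77, 92, which is linear: a_n = 2 + 15·n.
Track B is 14, 14, 14, 14, 14, 14, which is constant 14.
Position 13 falls in track A as its term 7, giving 107.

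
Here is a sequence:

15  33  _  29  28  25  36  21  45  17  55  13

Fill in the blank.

21

Odd-indexed and even-indexed terms follow separate rules.
Stream A is 15, ?, 28, 36, 45, 55, which is triangular numbers starting at T_5.
Stream B is 33, 29, 25, 21, 17, 13, which is linear: a_n = 37 − 4·n.
Filling stream A at index 2 by its rule yields 21.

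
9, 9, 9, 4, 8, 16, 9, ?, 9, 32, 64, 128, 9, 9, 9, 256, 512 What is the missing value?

9

Positions follow the repeating pattern AAABBB; grouping by letter gives 2 tracks.
Subsequence A = 9, 9, 9, 9, ?, 9, 9, 9, 9: always 9.
Subsequence B = 4, 8, 16, 32, 64, 128, 256, 512: successive powers of 2.
Subsequence A's pattern makes the blank 9.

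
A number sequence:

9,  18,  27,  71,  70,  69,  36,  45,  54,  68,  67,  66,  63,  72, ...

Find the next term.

Reading positions in blocks of 6 reveals the pattern AAABBB — 2 tracks woven together.
Track A is 9, 18, 27, 36, 45, 54, 63, 72, which is linear: a_n = 9·n.
Track B is 71, 70, 69, 68, 67, 66, which is linear: a_n = 72 − n.
Position 15 → track A, term 9 = 81.

81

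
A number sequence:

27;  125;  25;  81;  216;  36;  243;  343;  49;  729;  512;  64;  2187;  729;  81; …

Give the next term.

6561

Split by position mod 3: positions 1, 4, 7, … form one track, and each other residue class forms its own.
Subsequence A: 27, 81, 243, 729, 2187. Powers of 3.
Subsequence B: 125, 216, 343, 512, 729. The cubes 5³, 6³, 7³, ….
Subsequence C: 25, 36, 49, 64, 81. The squares 5², 6², 7², ….
Term 16 comes from subsequence A (its 6th entry): 6561.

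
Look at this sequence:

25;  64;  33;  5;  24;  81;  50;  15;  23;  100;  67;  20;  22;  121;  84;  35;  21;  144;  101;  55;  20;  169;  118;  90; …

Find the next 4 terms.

19, 196, 135, 145

Taking every 4th term gives 4 separate tracks.
Subsequence A is 25, 24, 23, 22, 21, 20, which is arithmetic with common difference −1.
Subsequence B is 64, 81, 100, 121, 144, 169, which is the squares 8², 9², 10², ….
Subsequence C is 33, 50, 67, 84, 101, 118, which is adding 17 each time.
Subsequence D is 5, 15, 20, 35, 55, 90, which is each term equals the sum of the previous two.
The 25th slot belongs to subsequence A; its 7th term is 19.
Position 26 → subsequence B, term 7 = 196.
Term 27 comes from subsequence C (its 7th entry): 135.
Term 28 comes from subsequence D (its 7th entry): 145.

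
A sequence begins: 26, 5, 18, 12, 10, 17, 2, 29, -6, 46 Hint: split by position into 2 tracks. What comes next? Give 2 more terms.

Split by position mod 2 into 2 tracks.
Stream A: 26, 18, 10, 2, -6. Subtracting 8 each time.
Stream B: 5, 12, 17, 29, 46. A Fibonacci-like recurrence a_n = a_{n-1} + a_{n-2}.
Position 11 falls in stream A as its term 6, giving -14.
Position 12 falls in stream B as its term 6, giving 75.

-14, 75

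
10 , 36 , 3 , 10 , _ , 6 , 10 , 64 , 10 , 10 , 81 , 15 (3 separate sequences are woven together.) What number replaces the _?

49

Split by position mod 3: positions 1, 4, 7, … form one track, and each other residue class forms its own.
Track A: 10, 10, 10, 10 (constant 10).
Track B: 36, ?, 64, 81 (consecutive squares n² from n = 6).
Track C: 3, 6, 10, 15 (triangular numbers n(n+1)/2 for n = 2, 3, …).
The gap is track B's term 2; the rule gives 49.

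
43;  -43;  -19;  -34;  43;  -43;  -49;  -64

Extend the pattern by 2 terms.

Positions follow the repeating pattern AABB; grouping by letter gives 2 tracks.
Track A = 43, -43, 43, -43: alternating ±43.
Track B = -19, -34, -49, -64: arithmetic with common difference −15.
Position 9 falls in track A as its term 5, giving 43.
Position 10 → track A, term 6 = -43.

43, -43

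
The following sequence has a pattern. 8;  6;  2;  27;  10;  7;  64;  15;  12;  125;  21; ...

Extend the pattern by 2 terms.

Taking every 3rd term gives 3 separate tracks.
Stream A: 8, 27, 64, 125 (perfect cubes starting at 2³).
Stream B: 6, 10, 15, 21 (triangular numbers starting at T_3).
Stream C: 2, 7, 12 (arithmetic, step +5).
Position 12 falls in stream C as its term 4, giving 17.
Term 13 comes from stream A (its 5th entry): 216.

17, 216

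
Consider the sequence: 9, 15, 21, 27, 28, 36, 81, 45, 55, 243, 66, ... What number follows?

Reading positions in blocks of 3 reveals the pattern ABB — 2 tracks woven together.
Subsequence A: 9, 27, 81, 243 — successive powers of 3.
Subsequence B: 15, 21, 28, 36, 45, 55, 66 — the triangular numbers T_5, T_6, ….
Position 12 → subsequence B, term 8 = 78.

78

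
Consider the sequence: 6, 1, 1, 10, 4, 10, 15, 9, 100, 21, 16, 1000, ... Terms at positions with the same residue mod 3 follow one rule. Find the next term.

28

Taking every 3rd term gives 3 separate tracks.
Stream A: 6, 10, 15, 21 — triangular numbers starting at T_3.
Stream B: 1, 4, 9, 16 — consecutive squares n² from n = 1.
Stream C: 1, 10, 100, 1000 — successive powers of 10.
Position 13 falls in stream A as its term 5, giving 28.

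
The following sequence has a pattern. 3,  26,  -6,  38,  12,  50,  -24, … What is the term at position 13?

192

Odd-indexed and even-indexed terms follow separate rules.
Subsequence A is 3, -6, 12, -24, which is geometric, ×-2 each step.
Subsequence B is 26, 38, 50, which is arithmetic with common difference +12.
Position 13 → subsequence A, term 7 = 192.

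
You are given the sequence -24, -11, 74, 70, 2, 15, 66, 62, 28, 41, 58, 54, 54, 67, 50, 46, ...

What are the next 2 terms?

80, 93

Reading positions in blocks of 4 reveals the pattern AABB — 2 tracks woven together.
Stream A = -24, -11, 2, 15, 28, 41, 54, 67: linear: a_n = -37 + 13·n.
Stream B = 74, 70, 66, 62, 58, 54, 50, 46: subtracting 4 each time.
Term 17 comes from stream A (its 9th entry): 80.
The 18th slot belongs to stream A; its 10th term is 93.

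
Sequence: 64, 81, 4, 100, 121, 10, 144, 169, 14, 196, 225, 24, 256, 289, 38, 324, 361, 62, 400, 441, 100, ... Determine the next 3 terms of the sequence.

Reading positions in blocks of 3 reveals the pattern AAB — 2 tracks woven together.
Stream A: 64, 81, 100, 121, 144, 169, 196, 225, 256, 289, 324, 361, 400, 441. Perfect squares starting at 8².
Stream B: 4, 10, 14, 24, 38, 62, 100. Fibonacci-style (each term is the sum of the two before it).
The 22nd slot belongs to stream A; its 15th term is 484.
The 23rd slot belongs to stream A; its 16th term is 529.
Term 24 comes from stream B (its 8th entry): 162.

484, 529, 162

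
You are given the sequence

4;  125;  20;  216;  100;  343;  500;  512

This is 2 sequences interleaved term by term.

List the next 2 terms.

2500, 729

Positions 1, 3, 5, … form one subsequence and positions 2, 4, 6, … form another.
Track A: 4, 20, 100, 500. Geometric, ×5 each step.
Track B: 125, 216, 343, 512. The cubes 5³, 6³, 7³, ….
Position 9 falls in track A as its term 5, giving 2500.
Position 10 falls in track B as its term 5, giving 729.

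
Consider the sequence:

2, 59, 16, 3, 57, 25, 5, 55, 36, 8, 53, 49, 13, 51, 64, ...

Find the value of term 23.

45

Read the sequence 3 terms at a time; column i is its own pattern.
Track A: 2, 3, 5, 8, 13 — each term equals the sum of the previous two.
Track B: 59, 57, 55, 53, 51 — arithmetic, step −2.
Track C: 16, 25, 36, 49, 64 — consecutive squares n² from n = 4.
Term 23 comes from track B (its 8th entry): 45.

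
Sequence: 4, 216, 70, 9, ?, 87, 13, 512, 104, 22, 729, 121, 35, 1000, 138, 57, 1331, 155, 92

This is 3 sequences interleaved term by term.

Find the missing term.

Split by position mod 3: positions 1, 4, 7, … form one track, and each other residue class forms its own.
Stream A: 4, 9, 13, 22, 35, 57, 92 — a Fibonacci-like recurrence a_n = a_{n-1} + a_{n-2}.
Stream B: 216, ?, 512, 729, 1000, 1331 — perfect cubes starting at 6³.
Stream C: 70, 87, 104, 121, 138, 155 — arithmetic with common difference +17.
So the missing entry in stream B is 343.

343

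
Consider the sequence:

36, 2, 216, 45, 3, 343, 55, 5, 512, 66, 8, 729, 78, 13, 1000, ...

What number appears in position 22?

Read the sequence 3 terms at a time; column i is its own pattern.
Track A: 36, 45, 55, 66, 78 — triangular numbers starting at T_8.
Track B: 2, 3, 5, 8, 13 — each term equals the sum of the previous two.
Track C: 216, 343, 512, 729, 1000 — consecutive cubes n³ from n = 6.
Term 22 comes from track A (its 8th entry): 120.

120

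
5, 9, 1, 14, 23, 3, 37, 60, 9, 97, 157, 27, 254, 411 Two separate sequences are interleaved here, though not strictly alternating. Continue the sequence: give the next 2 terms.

The slot pattern repeats as AAB (period 3), so there are 2 interleaved tracks.
Track A = 5, 9, 14, 23, 37, 60, 97, 157, 254, 411: a Fibonacci-like recurrence a_n = a_{n-1} + a_{n-2}.
Track B = 1, 3, 9, 27: powers 3^0, 3^1, 3^2, ….
Term 15 comes from track B (its 5th entry): 81.
Position 16 falls in track A as its term 11, giving 665.

81, 665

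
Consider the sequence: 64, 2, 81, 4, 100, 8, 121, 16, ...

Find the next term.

Positions 1, 3, 5, … form one subsequence and positions 2, 4, 6, … form another.
Stream A = 64, 81, 100, 121: the squares 8², 9², 10², ….
Stream B = 2, 4, 8, 16: powers 2^1, 2^2, 2^3, ….
Position 9 falls in stream A as its term 5, giving 144.

144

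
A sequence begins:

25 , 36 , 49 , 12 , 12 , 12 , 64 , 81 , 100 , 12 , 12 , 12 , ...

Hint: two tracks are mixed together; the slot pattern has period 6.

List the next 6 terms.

121, 144, 169, 12, 12, 12

Positions follow the repeating pattern AAABBB; grouping by letter gives 2 tracks.
Track A: 25, 36, 49, 64, 81, 100 (perfect squares starting at 5²).
Track B: 12, 12, 12, 12, 12, 12 (always 12).
Position 13 falls in track A as its term 7, giving 121.
Position 14 falls in track A as its term 8, giving 144.
The 15th slot belongs to track A; its 9th term is 169.
Term 16 comes from track B (its 7th entry): 12.
Term 17 comes from track B (its 8th entry): 12.
Term 18 comes from track B (its 9th entry): 12.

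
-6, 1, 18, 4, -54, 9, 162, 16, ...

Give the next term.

Positions 1, 3, 5, … form one subsequence and positions 2, 4, 6, … form another.
Track A is -6, 18, -54, 162, which is geometric, ×-3 each step.
Track B is 1, 4, 9, 16, which is perfect squares starting at 1².
Position 9 falls in track A as its term 5, giving -486.

-486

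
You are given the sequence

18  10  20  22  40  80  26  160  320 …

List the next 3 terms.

Positions follow the repeating pattern ABB; grouping by letter gives 2 tracks.
Subsequence A: 18, 22, 26 (adding 4 each time).
Subsequence B: 10, 20, 40, 80, 160, 320 (multiplying by 2 each time).
Position 10 falls in subsequence A as its term 4, giving 30.
Position 11 falls in subsequence B as its term 7, giving 640.
Position 12 → subsequence B, term 8 = 1280.

30, 640, 1280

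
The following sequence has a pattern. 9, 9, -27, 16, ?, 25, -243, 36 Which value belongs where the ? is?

81

The terms cycle through 2 interleaved subsequences.
Track A: 9, -27, ?, -243. Geometric, ×-3 each step.
Track B: 9, 16, 25, 36. Perfect squares starting at 3².
Track A's pattern makes the blank 81.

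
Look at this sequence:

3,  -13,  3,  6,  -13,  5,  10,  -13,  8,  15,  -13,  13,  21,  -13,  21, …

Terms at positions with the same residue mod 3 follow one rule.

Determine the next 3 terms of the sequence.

28, -13, 34

Split by position mod 3: positions 1, 4, 7, … form one track, and each other residue class forms its own.
Subsequence A = 3, 6, 10, 15, 21: the triangular numbers T_2, T_3, ….
Subsequence B = -13, -13, -13, -13, -13: the constant sequence -13.
Subsequence C = 3, 5, 8, 13, 21: a Fibonacci-like recurrence a_n = a_{n-1} + a_{n-2}.
The 16th slot belongs to subsequence A; its 6th term is 28.
The 17th slot belongs to subsequence B; its 6th term is -13.
Position 18 falls in subsequence C as its term 6, giving 34.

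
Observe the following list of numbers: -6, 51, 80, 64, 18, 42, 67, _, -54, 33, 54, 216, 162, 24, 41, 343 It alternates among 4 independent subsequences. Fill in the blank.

125

Read the sequence 4 terms at a time; column i is its own pattern.
Track A: -6, 18, -54, 162 (geometric, ×-3 each step).
Track B: 51, 42, 33, 24 (arithmetic with common difference −9).
Track C: 80, 67, 54, 41 (arithmetic with common difference −13).
Track D: 64, ?, 216, 343 (consecutive cubes n³ from n = 4).
So the missing entry in track D is 125.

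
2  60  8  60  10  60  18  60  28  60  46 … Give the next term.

60

Positions 1, 3, 5, … form one subsequence and positions 2, 4, 6, … form another.
Track A: 2, 8, 10, 18, 28, 46. Fibonacci-style (each term is the sum of the two before it).
Track B: 60, 60, 60, 60, 60. The constant sequence 60.
Position 12 falls in track B as its term 6, giving 60.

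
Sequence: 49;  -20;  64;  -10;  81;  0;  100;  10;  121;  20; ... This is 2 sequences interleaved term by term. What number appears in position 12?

30

Split by position mod 2 into 2 tracks.
Track A = 49, 64, 81, 100, 121: consecutive squares n² from n = 7.
Track B = -20, -10, 0, 10, 20: adding 10 each time.
Term 12 comes from track B (its 6th entry): 30.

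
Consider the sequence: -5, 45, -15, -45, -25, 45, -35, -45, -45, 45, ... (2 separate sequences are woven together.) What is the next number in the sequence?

Taking every 2nd term gives 2 separate tracks.
Stream A = -5, -15, -25, -35, -45: arithmetic with common difference −10.
Stream B = 45, -45, 45, -45, 45: alternating ±45.
The 11th slot belongs to stream A; its 6th term is -55.

-55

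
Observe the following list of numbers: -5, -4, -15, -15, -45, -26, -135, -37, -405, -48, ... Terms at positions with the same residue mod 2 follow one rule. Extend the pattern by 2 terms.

Positions 1, 3, 5, … form one subsequence and positions 2, 4, 6, … form another.
Track A = -5, -15, -45, -135, -405: geometric, ×3 each step.
Track B = -4, -15, -26, -37, -48: arithmetic, step −11.
Position 11 → track A, term 6 = -1215.
Position 12 falls in track B as its term 6, giving -59.

-1215, -59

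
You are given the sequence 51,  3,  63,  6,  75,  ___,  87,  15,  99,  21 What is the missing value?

10

Positions 1, 3, 5, … form one subsequence and positions 2, 4, 6, … form another.
Track A is 51, 63, 75, 87, 99, which is linear: a_n = 39 + 12·n.
Track B is 3, 6, ?, 15, 21, which is the triangular numbers T_2, T_3, ….
The gap is track B's term 3; the rule gives 10.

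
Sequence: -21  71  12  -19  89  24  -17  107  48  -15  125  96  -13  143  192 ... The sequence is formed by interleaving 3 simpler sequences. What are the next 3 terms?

-11, 161, 384

Split by position mod 3: positions 1, 4, 7, … form one track, and each other residue class forms its own.
Track A is -21, -19, -17, -15, -13, which is arithmetic, step +2.
Track B is 71, 89, 107, 125, 143, which is arithmetic, step +18.
Track C is 12, 24, 48, 96, 192, which is geometric with ratio 2.
Position 16 falls in track A as its term 6, giving -11.
Term 17 comes from track B (its 6th entry): 161.
The 18th slot belongs to track C; its 6th term is 384.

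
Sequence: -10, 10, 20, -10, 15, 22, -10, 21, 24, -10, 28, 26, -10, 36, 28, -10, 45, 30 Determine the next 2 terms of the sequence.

-10, 55

Read the sequence 3 terms at a time; column i is its own pattern.
Subsequence A = -10, -10, -10, -10, -10, -10: constant -10.
Subsequence B = 10, 15, 21, 28, 36, 45: the triangular numbers T_4, T_5, ….
Subsequence C = 20, 22, 24, 26, 28, 30: arithmetic with common difference +2.
Position 19 → subsequence A, term 7 = -10.
Term 20 comes from subsequence B (its 7th entry): 55.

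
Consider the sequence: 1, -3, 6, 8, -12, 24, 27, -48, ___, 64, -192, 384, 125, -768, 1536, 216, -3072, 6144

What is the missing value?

96

Reading positions in blocks of 3 reveals the pattern ABB — 2 tracks woven together.
Stream A: 1, 8, 27, 64, 125, 216 (perfect cubes starting at 1³).
Stream B: -3, 6, -12, 24, -48, ?, -192, 384, -768, 1536, -3072, 6144 (geometric, ×-2 each step).
So the missing entry in stream B is 96.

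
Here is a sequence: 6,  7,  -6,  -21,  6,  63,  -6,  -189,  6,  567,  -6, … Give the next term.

The terms cycle through 2 interleaved subsequences.
Stream A is 6, -6, 6, -6, 6, -6, which is the oscillation 6·(−1)^(n+1).
Stream B is 7, -21, 63, -189, 567, which is multiplying by -3 each time.
Position 12 falls in stream B as its term 6, giving -1701.

-1701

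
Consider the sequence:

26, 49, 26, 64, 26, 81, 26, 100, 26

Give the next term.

Positions 1, 3, 5, … form one subsequence and positions 2, 4, 6, … form another.
Track A is 26, 26, 26, 26, 26, which is constant 26.
Track B is 49, 64, 81, 100, which is the squares 7², 8², 9², ….
Position 10 → track B, term 5 = 121.

121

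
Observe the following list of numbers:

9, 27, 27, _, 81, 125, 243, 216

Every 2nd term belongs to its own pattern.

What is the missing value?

The terms cycle through 2 interleaved subsequences.
Stream A: 9, 27, 81, 243 — successive powers of 3.
Stream B: 27, ?, 125, 216 — consecutive cubes n³ from n = 3.
So the missing entry in stream B is 64.

64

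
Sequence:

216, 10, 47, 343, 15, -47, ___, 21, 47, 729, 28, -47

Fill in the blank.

512

Taking every 3rd term gives 3 separate tracks.
Subsequence A: 216, 343, ?, 729 (the cubes 6³, 7³, 8³, …).
Subsequence B: 10, 15, 21, 28 (triangular numbers starting at T_4).
Subsequence C: 47, -47, 47, -47 (the oscillation 47·(−1)^(n+1)).
So the missing entry in subsequence A is 512.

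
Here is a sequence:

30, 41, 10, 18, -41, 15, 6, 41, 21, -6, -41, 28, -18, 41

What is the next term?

Split by position mod 3: positions 1, 4, 7, … form one track, and each other residue class forms its own.
Track A: 30, 18, 6, -6, -18 — subtracting 12 each time.
Track B: 41, -41, 41, -41, 41 — oscillating between 41 and -41.
Track C: 10, 15, 21, 28 — the triangular numbers T_4, T_5, ….
Term 15 comes from track C (its 5th entry): 36.

36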